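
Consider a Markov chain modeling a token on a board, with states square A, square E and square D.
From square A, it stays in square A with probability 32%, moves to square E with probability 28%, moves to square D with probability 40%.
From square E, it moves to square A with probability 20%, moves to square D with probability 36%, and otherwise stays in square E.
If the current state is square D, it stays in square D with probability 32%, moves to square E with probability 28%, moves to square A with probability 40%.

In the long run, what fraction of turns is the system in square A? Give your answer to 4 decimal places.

Let the stationary distribution be π with π = πP and π_1 + π_2 + π_3 = 1.
π_1 = 0.32·π_1 + 0.2·π_2 + 0.4·π_3
π_2 = 0.28·π_1 + 0.44·π_2 + 0.28·π_3
Solving with the normalization constraint gives π = (0.3086, 0.3333, 0.3580).
So the stationary probability of square A is 0.3086.

0.3086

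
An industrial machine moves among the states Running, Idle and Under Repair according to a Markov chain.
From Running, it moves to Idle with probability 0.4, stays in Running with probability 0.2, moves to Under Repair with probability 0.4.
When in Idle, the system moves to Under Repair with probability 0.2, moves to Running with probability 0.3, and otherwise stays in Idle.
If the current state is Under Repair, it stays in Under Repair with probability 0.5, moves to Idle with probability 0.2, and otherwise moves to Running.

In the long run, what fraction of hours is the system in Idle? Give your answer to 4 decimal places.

Let the stationary distribution be π with π = πP and π_1 + π_2 + π_3 = 1.
π_1 = 0.2·π_1 + 0.3·π_2 + 0.3·π_3
π_2 = 0.4·π_1 + 0.5·π_2 + 0.2·π_3
Solving with the normalization constraint gives π = (0.2727, 0.3636, 0.3636).
So the stationary probability of Idle is 0.3636.

0.3636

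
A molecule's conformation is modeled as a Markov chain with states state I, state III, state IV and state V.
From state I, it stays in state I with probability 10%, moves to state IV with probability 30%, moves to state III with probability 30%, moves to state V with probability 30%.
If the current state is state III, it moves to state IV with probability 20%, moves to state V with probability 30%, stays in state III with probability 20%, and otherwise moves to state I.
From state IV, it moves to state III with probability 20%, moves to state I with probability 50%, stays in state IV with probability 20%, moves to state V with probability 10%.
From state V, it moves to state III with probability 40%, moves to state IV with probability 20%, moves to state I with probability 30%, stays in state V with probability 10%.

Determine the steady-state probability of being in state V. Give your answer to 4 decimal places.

0.2119

Let the stationary distribution be π with π = πP and π_1 + π_2 + π_3 + π_4 = 1.
π_1 = 0.1·π_1 + 0.3·π_2 + 0.5·π_3 + 0.3·π_4
π_2 = 0.3·π_1 + 0.2·π_2 + 0.2·π_3 + 0.4·π_4
π_3 = 0.3·π_1 + 0.2·π_2 + 0.2·π_3 + 0.2·π_4
Solving with the normalization constraint gives π = (0.2881, 0.2712, 0.2288, 0.2119).
So the stationary probability of state V is 0.2119.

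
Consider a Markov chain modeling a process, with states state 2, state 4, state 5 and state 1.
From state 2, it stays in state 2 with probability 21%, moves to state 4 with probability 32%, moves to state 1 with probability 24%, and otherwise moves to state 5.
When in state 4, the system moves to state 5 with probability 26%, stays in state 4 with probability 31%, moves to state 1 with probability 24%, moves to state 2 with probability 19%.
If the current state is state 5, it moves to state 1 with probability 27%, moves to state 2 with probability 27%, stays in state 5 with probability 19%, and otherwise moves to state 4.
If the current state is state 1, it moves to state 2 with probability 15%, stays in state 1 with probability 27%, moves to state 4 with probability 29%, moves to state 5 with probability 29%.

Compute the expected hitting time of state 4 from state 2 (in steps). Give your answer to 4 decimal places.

Let t(s) be the expected number of steps to first reach state 4 from state s, with t(state 4) = 0. Conditioning on the first step:
t(state 2) = 1 + 0.21·t(state 2) + 0.23·t(state 5) + 0.24·t(state 1)
t(state 5) = 1 + 0.27·t(state 2) + 0.19·t(state 5) + 0.27·t(state 1)
t(state 1) = 1 + 0.15·t(state 2) + 0.29·t(state 5) + 0.27·t(state 1)
Solving: t(state 2) = 3.3271, t(state 5) = 3.4903, t(state 1) = 3.4401.
Expected steps from state 2 to state 4: 3.3271.

3.3271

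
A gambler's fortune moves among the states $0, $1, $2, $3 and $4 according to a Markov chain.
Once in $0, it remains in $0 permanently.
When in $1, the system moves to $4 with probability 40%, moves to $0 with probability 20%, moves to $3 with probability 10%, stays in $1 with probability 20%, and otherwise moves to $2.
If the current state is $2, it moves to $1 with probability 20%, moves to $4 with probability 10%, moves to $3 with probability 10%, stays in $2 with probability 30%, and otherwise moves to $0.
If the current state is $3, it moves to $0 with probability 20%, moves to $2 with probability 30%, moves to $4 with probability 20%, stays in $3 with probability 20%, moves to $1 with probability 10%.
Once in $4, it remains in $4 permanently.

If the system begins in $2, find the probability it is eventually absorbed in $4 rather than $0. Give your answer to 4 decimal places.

0.3832

Let h(s) be the probability of absorption at $4 starting from transient state s. Then h($4) = 1 and h($0) = 0. By first-step analysis:
h($1) = 0.2·0 + 0.2·h($1) + 0.1·h($2) + 0.1·h($3) + 0.4·1
h($2) = 0.3·0 + 0.2·h($1) + 0.3·h($2) + 0.1·h($3) + 0.1·1
h($3) = 0.2·0 + 0.1·h($1) + 0.3·h($2) + 0.2·h($3) + 0.2·1
Solving: h($1) = 0.6066, h($2) = 0.3832, h($3) = 0.4695.
Starting from $2, the probability is 0.3832.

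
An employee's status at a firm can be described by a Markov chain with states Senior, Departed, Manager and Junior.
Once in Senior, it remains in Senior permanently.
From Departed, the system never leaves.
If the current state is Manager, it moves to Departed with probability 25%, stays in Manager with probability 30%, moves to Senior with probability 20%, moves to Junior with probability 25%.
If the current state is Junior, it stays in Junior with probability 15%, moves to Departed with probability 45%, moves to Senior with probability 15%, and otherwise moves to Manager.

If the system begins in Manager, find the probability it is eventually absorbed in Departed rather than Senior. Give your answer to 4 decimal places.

0.6103

Let h(s) be the probability of absorption at Departed starting from transient state s. Then h(Departed) = 1 and h(Senior) = 0. By first-step analysis:
h(Manager) = 0.2·0 + 0.25·1 + 0.3·h(Manager) + 0.25·h(Junior)
h(Junior) = 0.15·0 + 0.45·1 + 0.25·h(Manager) + 0.15·h(Junior)
Solving: h(Manager) = 0.6103, h(Junior) = 0.7089.
Starting from Manager, the probability is 0.6103.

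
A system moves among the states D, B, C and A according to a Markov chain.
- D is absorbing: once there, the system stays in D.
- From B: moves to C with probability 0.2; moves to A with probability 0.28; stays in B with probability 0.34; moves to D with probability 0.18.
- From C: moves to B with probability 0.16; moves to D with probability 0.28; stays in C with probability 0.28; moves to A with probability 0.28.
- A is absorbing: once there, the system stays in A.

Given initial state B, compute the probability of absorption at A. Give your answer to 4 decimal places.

Let h(s) be the probability of absorption at A starting from transient state s. Then h(A) = 1 and h(D) = 0. By first-step analysis:
h(B) = 0.18·0 + 0.34·h(B) + 0.2·h(C) + 0.28·1
h(C) = 0.28·0 + 0.16·h(B) + 0.28·h(C) + 0.28·1
Solving: h(B) = 0.5812, h(C) = 0.5181.
Starting from B, the probability is 0.5812.

0.5812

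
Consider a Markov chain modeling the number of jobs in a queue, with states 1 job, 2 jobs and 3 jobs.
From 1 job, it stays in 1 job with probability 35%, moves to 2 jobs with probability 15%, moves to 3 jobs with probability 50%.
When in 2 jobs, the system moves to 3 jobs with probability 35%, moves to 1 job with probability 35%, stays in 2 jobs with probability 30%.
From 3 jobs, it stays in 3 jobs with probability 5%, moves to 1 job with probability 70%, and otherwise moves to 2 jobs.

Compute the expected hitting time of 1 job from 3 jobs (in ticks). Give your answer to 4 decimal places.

Let t(s) be the expected number of ticks to first reach 1 job from state s, with t(1 job) = 0. Conditioning on the first tick:
t(2 jobs) = 1 + 0.3·t(2 jobs) + 0.35·t(3 jobs)
t(3 jobs) = 1 + 0.25·t(2 jobs) + 0.05·t(3 jobs)
Solving: t(2 jobs) = 2.2511, t(3 jobs) = 1.6450.
Expected ticks from 3 jobs to 1 job: 1.6450.

1.6450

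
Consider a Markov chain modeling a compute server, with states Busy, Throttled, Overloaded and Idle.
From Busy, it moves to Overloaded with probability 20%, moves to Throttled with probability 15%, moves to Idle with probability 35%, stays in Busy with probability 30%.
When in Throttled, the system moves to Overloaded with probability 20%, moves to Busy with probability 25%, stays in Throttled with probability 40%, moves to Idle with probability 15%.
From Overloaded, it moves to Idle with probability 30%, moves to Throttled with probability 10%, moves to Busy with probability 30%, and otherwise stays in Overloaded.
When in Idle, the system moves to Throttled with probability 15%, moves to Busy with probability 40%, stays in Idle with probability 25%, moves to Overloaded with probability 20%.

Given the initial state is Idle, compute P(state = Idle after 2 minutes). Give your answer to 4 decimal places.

0.2850

Propagate the distribution vector 2 minutes from Idle.
After 0 minutes: (0.0000, 0.0000, 0.0000, 1.0000)
After 1 minute: (0.4000, 0.1500, 0.2000, 0.2500)
After 2 minutes: (0.3175, 0.1775, 0.2200, 0.2850)
P(in Idle after 2 minutes) = 0.2850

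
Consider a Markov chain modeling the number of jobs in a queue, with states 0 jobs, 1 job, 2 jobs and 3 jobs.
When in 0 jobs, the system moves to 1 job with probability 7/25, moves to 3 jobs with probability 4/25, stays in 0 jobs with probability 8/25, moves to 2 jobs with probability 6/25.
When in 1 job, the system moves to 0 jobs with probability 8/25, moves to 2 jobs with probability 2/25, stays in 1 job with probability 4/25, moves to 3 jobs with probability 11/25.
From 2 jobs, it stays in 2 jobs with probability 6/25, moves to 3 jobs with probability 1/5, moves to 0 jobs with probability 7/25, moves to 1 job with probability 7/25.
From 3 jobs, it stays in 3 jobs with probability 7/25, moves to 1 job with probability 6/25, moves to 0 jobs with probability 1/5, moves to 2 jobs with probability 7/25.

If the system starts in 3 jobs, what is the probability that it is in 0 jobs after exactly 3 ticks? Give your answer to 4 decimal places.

Propagate the distribution vector 3 ticks from 3 jobs.
After 0 ticks: (0.0000, 0.0000, 0.0000, 1.0000)
After 1 tick: (0.2000, 0.2400, 0.2800, 0.2800)
After 2 ticks: (0.2752, 0.2400, 0.2128, 0.2720)
After 3 ticks: (0.2788, 0.2403, 0.2125, 0.2684)
P(in 0 jobs after 3 ticks) = 0.2788

0.2788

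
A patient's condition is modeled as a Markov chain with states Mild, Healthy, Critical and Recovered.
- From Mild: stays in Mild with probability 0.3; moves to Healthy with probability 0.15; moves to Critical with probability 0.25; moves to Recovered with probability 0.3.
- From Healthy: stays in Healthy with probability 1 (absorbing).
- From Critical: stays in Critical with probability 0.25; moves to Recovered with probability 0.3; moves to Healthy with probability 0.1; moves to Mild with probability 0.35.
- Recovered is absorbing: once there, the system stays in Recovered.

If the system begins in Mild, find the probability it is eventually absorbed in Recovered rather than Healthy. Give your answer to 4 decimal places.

Let h(s) be the probability of absorption at Recovered starting from transient state s. Then h(Recovered) = 1 and h(Healthy) = 0. By first-step analysis:
h(Mild) = 0.3·h(Mild) + 0.15·0 + 0.25·h(Critical) + 0.3·1
h(Critical) = 0.35·h(Mild) + 0.1·0 + 0.25·h(Critical) + 0.3·1
Solving: h(Mild) = 0.6857, h(Critical) = 0.7200.
Starting from Mild, the probability is 0.6857.

0.6857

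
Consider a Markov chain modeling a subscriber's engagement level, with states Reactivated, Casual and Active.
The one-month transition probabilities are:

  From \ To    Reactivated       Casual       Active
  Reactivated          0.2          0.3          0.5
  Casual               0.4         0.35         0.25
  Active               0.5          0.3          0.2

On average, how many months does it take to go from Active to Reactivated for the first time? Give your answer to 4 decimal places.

Let t(s) be the expected number of months to first reach Reactivated from state s, with t(Reactivated) = 0. Conditioning on the first month:
t(Casual) = 1 + 0.35·t(Casual) + 0.25·t(Active)
t(Active) = 1 + 0.3·t(Casual) + 0.2·t(Active)
Solving: t(Casual) = 2.3596, t(Active) = 2.1348.
Expected months from Active to Reactivated: 2.1348.

2.1348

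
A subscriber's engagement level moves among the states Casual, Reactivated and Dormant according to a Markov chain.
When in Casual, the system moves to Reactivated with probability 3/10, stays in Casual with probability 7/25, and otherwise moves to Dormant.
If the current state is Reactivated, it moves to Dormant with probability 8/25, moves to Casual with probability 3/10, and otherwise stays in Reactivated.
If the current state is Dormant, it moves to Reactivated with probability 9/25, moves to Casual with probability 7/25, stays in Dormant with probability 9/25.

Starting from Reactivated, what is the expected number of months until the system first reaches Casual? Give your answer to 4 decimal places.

3.4091

Let t(s) be the expected number of months to first reach Casual from state s, with t(Casual) = 0. Conditioning on the first month:
t(Reactivated) = 1 + 0.38·t(Reactivated) + 0.32·t(Dormant)
t(Dormant) = 1 + 0.36·t(Reactivated) + 0.36·t(Dormant)
Solving: t(Reactivated) = 3.4091, t(Dormant) = 3.4801.
Expected months from Reactivated to Casual: 3.4091.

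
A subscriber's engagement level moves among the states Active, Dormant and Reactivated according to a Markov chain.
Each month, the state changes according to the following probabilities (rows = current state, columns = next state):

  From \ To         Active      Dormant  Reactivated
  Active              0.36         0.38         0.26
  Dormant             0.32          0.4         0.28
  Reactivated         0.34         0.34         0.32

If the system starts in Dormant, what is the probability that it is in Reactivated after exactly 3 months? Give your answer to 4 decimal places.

Propagate the distribution vector 3 months from Dormant.
After 0 months: (0.0000, 1.0000, 0.0000)
After 1 month: (0.3200, 0.4000, 0.2800)
After 2 months: (0.3384, 0.3768, 0.2848)
After 3 months: (0.3392, 0.3761, 0.2846)
P(in Reactivated after 3 months) = 0.2846

0.2846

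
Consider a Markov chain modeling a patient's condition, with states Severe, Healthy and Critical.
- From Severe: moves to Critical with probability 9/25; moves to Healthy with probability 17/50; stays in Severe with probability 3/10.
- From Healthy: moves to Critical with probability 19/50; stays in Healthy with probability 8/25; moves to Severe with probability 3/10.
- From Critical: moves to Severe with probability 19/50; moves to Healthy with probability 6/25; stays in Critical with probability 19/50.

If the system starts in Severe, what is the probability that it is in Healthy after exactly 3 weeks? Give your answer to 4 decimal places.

0.2967

Propagate the distribution vector 3 weeks from Severe.
After 0 weeks: (1.0000, 0.0000, 0.0000)
After 1 week: (0.3000, 0.3400, 0.3600)
After 2 weeks: (0.3288, 0.2972, 0.3740)
After 3 weeks: (0.3299, 0.2967, 0.3734)
P(in Healthy after 3 weeks) = 0.2967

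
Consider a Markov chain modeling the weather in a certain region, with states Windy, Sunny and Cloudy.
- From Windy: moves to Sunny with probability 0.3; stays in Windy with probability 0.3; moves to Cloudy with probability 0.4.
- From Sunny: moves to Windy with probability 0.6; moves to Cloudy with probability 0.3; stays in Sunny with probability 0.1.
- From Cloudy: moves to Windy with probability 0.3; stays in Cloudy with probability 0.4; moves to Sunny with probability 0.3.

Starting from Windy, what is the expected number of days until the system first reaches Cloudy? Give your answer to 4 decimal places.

Let t(s) be the expected number of days to first reach Cloudy from state s, with t(Cloudy) = 0. Conditioning on the first day:
t(Windy) = 1 + 0.3·t(Windy) + 0.3·t(Sunny)
t(Sunny) = 1 + 0.6·t(Windy) + 0.1·t(Sunny)
Solving: t(Windy) = 2.6667, t(Sunny) = 2.8889.
Expected days from Windy to Cloudy: 2.6667.

2.6667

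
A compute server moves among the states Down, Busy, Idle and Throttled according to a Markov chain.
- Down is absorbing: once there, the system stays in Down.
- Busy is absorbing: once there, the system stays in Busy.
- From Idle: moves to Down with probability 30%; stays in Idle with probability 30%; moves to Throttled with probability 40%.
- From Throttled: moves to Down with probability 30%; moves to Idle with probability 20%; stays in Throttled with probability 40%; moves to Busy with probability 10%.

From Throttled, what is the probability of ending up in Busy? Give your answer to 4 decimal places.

0.2059

Let h(s) be the probability of absorption at Busy starting from transient state s. Then h(Busy) = 1 and h(Down) = 0. By first-step analysis:
h(Idle) = 0.3·0 + 0.3·h(Idle) + 0.4·h(Throttled)
h(Throttled) = 0.3·0 + 0.1·1 + 0.2·h(Idle) + 0.4·h(Throttled)
Solving: h(Idle) = 0.1176, h(Throttled) = 0.2059.
Starting from Throttled, the probability is 0.2059.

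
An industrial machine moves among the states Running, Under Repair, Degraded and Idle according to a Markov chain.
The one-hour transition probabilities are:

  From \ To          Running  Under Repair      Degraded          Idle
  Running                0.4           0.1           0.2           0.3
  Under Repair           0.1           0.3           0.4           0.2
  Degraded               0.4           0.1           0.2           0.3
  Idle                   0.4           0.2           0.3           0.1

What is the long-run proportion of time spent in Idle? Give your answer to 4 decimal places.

Let the stationary distribution be π with π = πP and π_1 + π_2 + π_3 + π_4 = 1.
π_1 = 0.4·π_1 + 0.1·π_2 + 0.4·π_3 + 0.4·π_4
π_2 = 0.1·π_1 + 0.3·π_2 + 0.1·π_3 + 0.2·π_4
π_3 = 0.2·π_1 + 0.4·π_2 + 0.2·π_3 + 0.3·π_4
Solving with the normalization constraint gives π = (0.3536, 0.1546, 0.2546, 0.2371).
So the stationary probability of Idle is 0.2371.

0.2371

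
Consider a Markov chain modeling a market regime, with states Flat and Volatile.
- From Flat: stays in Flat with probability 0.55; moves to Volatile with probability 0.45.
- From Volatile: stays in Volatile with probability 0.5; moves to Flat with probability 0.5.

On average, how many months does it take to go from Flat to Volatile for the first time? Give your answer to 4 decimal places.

2.2222

Let t(s) be the expected number of months to first reach Volatile from state s, with t(Volatile) = 0. Conditioning on the first month:
t(Flat) = 1 + 0.55·t(Flat)
Solving: t(Flat) = 2.2222.
Expected months from Flat to Volatile: 2.2222.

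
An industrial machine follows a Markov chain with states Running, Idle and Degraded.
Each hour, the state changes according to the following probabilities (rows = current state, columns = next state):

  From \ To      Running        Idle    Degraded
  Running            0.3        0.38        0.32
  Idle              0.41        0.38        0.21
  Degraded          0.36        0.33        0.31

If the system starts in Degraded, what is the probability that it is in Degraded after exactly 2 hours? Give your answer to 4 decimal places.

0.2806

Sum over the intermediate state after 1 hour:
P = P(Degraded→Running)·P(Running→Degraded) + P(Degraded→Idle)·P(Idle→Degraded) + P(Degraded→Degraded)·P(Degraded→Degraded)
  = 0.36×0.32 + 0.33×0.21 + 0.31×0.31
  = 0.1152 + 0.0693 + 0.0961 = 0.2806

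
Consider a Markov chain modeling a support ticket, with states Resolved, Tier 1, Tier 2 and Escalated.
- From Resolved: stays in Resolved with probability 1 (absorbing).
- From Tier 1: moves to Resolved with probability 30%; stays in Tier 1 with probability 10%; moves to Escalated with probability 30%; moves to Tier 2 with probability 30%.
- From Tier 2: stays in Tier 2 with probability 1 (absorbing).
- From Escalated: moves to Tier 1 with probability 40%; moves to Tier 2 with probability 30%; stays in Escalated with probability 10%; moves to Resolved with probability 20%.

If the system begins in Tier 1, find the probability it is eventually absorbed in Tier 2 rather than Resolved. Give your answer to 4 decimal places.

0.5217

Let h(s) be the probability of absorption at Tier 2 starting from transient state s. Then h(Tier 2) = 1 and h(Resolved) = 0. By first-step analysis:
h(Tier 1) = 0.3·0 + 0.1·h(Tier 1) + 0.3·1 + 0.3·h(Escalated)
h(Escalated) = 0.2·0 + 0.4·h(Tier 1) + 0.3·1 + 0.1·h(Escalated)
Solving: h(Tier 1) = 0.5217, h(Escalated) = 0.5652.
Starting from Tier 1, the probability is 0.5217.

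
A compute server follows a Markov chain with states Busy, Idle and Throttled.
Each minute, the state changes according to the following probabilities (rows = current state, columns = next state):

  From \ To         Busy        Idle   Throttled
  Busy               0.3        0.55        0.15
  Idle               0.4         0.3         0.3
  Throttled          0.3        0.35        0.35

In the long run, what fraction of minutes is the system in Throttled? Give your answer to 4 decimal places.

Let the stationary distribution be π with π = πP and π_1 + π_2 + π_3 = 1.
π_1 = 0.3·π_1 + 0.4·π_2 + 0.3·π_3
π_2 = 0.55·π_1 + 0.3·π_2 + 0.35·π_3
Solving with the normalization constraint gives π = (0.3398, 0.3981, 0.2621).
So the stationary probability of Throttled is 0.2621.

0.2621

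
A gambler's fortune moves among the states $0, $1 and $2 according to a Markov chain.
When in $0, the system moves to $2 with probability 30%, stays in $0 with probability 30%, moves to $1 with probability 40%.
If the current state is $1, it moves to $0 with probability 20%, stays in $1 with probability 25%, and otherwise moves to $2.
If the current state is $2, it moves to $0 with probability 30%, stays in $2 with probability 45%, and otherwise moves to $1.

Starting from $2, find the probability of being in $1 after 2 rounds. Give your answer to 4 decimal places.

0.2950

Sum over the intermediate state after 1 round:
P = P($2→$0)·P($0→$1) + P($2→$1)·P($1→$1) + P($2→$2)·P($2→$1)
  = 0.3×0.4 + 0.25×0.25 + 0.45×0.25
  = 0.1200 + 0.0625 + 0.1125 = 0.2950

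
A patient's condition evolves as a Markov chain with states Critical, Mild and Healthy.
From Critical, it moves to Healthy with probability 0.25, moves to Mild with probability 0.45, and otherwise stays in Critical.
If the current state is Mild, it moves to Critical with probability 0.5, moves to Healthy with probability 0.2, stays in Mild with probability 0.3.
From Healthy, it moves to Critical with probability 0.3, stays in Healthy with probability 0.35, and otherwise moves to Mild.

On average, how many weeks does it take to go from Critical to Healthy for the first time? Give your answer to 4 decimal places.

4.3396

Let t(s) be the expected number of weeks to first reach Healthy from state s, with t(Healthy) = 0. Conditioning on the first week:
t(Critical) = 1 + 0.3·t(Critical) + 0.45·t(Mild)
t(Mild) = 1 + 0.5·t(Critical) + 0.3·t(Mild)
Solving: t(Critical) = 4.3396, t(Mild) = 4.5283.
Expected weeks from Critical to Healthy: 4.3396.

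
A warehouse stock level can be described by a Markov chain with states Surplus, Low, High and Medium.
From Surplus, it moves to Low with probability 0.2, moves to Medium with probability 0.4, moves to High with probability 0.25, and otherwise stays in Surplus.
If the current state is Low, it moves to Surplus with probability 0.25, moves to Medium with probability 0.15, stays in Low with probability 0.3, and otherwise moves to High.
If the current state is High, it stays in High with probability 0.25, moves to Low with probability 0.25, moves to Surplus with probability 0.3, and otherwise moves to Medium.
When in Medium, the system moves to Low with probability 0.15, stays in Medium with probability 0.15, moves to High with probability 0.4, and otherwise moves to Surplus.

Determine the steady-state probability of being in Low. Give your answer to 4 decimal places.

Let the stationary distribution be π with π = πP and π_1 + π_2 + π_3 + π_4 = 1.
π_1 = 0.15·π_1 + 0.25·π_2 + 0.3·π_3 + 0.3·π_4
π_2 = 0.2·π_1 + 0.3·π_2 + 0.25·π_3 + 0.15·π_4
π_3 = 0.25·π_1 + 0.3·π_2 + 0.25·π_3 + 0.4·π_4
Solving with the normalization constraint gives π = (0.2510, 0.2260, 0.2954, 0.2275).
So the stationary probability of Low is 0.2260.

0.2260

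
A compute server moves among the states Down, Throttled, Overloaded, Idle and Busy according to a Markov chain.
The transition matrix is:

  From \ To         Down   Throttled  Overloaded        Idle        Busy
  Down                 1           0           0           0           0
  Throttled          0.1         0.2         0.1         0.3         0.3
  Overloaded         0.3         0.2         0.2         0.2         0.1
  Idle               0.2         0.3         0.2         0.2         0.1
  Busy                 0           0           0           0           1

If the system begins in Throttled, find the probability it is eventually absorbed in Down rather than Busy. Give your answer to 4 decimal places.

0.4118

Let h(s) be the probability of absorption at Down starting from transient state s. Then h(Down) = 1 and h(Busy) = 0. By first-step analysis:
h(Throttled) = 0.1·1 + 0.2·h(Throttled) + 0.1·h(Overloaded) + 0.3·h(Idle) + 0.3·0
h(Overloaded) = 0.3·1 + 0.2·h(Throttled) + 0.2·h(Overloaded) + 0.2·h(Idle) + 0.1·0
h(Idle) = 0.2·1 + 0.3·h(Throttled) + 0.2·h(Overloaded) + 0.2·h(Idle) + 0.1·0
Solving: h(Throttled) = 0.4118, h(Overloaded) = 0.6176, h(Idle) = 0.5588.
Starting from Throttled, the probability is 0.4118.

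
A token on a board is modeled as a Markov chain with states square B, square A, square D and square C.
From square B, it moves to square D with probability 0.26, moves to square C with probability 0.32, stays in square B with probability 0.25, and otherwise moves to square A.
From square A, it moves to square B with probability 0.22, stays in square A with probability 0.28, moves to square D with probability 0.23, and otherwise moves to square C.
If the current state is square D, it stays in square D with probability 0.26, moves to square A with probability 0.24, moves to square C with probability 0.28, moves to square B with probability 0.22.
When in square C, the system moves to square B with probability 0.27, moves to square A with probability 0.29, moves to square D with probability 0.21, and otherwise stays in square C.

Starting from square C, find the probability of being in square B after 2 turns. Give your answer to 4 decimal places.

Propagate the distribution vector 2 turns from square C.
After 0 turns: (0.0000, 0.0000, 0.0000, 1.0000)
After 1 turn: (0.2700, 0.2900, 0.2100, 0.2300)
After 2 turns: (0.2396, 0.2442, 0.2398, 0.2764)
P(in square B after 2 turns) = 0.2396

0.2396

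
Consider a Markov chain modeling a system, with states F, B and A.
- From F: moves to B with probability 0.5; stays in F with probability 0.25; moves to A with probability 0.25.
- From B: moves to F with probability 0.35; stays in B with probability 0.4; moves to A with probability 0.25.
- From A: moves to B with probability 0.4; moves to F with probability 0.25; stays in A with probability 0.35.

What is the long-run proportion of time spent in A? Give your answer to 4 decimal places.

0.2778

Let the stationary distribution be π with π = πP and π_1 + π_2 + π_3 = 1.
π_1 = 0.25·π_1 + 0.35·π_2 + 0.25·π_3
π_2 = 0.5·π_1 + 0.4·π_2 + 0.4·π_3
Solving with the normalization constraint gives π = (0.2929, 0.4293, 0.2778).
So the stationary probability of A is 0.2778.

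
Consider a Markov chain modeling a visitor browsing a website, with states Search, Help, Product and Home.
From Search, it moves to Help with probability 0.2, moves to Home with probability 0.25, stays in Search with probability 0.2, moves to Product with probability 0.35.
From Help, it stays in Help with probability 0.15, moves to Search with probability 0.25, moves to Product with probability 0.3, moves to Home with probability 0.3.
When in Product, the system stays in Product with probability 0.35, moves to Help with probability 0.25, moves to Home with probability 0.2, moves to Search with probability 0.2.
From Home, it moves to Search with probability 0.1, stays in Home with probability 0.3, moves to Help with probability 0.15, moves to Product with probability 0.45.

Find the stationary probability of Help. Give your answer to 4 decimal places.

Let the stationary distribution be π with π = πP and π_1 + π_2 + π_3 + π_4 = 1.
π_1 = 0.2·π_1 + 0.25·π_2 + 0.2·π_3 + 0.1·π_4
π_2 = 0.2·π_1 + 0.15·π_2 + 0.25·π_3 + 0.15·π_4
π_3 = 0.35·π_1 + 0.3·π_2 + 0.35·π_3 + 0.45·π_4
Solving with the normalization constraint gives π = (0.1844, 0.1958, 0.3656, 0.2542).
So the stationary probability of Help is 0.1958.

0.1958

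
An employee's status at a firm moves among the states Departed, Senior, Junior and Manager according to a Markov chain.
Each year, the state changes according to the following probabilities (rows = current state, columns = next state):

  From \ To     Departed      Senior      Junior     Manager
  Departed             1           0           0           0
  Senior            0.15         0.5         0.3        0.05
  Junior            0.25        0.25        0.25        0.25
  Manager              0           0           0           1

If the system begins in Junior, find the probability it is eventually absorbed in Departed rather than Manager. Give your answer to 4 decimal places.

Let h(s) be the probability of absorption at Departed starting from transient state s. Then h(Departed) = 1 and h(Manager) = 0. By first-step analysis:
h(Senior) = 0.15·1 + 0.5·h(Senior) + 0.3·h(Junior) + 0.05·0
h(Junior) = 0.25·1 + 0.25·h(Senior) + 0.25·h(Junior) + 0.25·0
Solving: h(Senior) = 0.6250, h(Junior) = 0.5417.
Starting from Junior, the probability is 0.5417.

0.5417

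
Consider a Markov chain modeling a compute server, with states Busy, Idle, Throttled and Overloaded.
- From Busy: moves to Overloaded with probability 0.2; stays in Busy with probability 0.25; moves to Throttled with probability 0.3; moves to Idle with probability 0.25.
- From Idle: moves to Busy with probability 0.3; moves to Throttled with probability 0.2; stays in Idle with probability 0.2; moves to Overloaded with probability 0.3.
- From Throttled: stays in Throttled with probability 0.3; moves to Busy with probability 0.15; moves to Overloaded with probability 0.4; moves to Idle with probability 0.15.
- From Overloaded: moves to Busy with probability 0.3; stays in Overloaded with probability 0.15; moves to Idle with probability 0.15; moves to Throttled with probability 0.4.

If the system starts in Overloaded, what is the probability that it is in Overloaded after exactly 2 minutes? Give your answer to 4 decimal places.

0.2875

Propagate the distribution vector 2 minutes from Overloaded.
After 0 minutes: (0.0000, 0.0000, 0.0000, 1.0000)
After 1 minute: (0.3000, 0.1500, 0.4000, 0.1500)
After 2 minutes: (0.2250, 0.1875, 0.3000, 0.2875)
P(in Overloaded after 2 minutes) = 0.2875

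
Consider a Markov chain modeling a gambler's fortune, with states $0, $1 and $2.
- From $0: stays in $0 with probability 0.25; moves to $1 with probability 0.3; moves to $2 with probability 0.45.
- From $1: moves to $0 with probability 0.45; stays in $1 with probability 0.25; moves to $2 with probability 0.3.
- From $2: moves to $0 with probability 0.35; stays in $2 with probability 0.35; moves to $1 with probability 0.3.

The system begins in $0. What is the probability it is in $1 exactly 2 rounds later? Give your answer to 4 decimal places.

0.2850

Sum over the intermediate state after 1 round:
P = P($0→$0)·P($0→$1) + P($0→$1)·P($1→$1) + P($0→$2)·P($2→$1)
  = 0.25×0.3 + 0.3×0.25 + 0.45×0.3
  = 0.0750 + 0.0750 + 0.1350 = 0.2850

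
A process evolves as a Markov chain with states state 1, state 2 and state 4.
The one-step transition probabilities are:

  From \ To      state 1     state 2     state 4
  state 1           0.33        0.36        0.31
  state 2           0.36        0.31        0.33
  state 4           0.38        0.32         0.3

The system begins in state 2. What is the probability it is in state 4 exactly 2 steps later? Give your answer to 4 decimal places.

0.3129

Sum over the intermediate state after 1 step:
P = P(state 2→state 1)·P(state 1→state 4) + P(state 2→state 2)·P(state 2→state 4) + P(state 2→state 4)·P(state 4→state 4)
  = 0.36×0.31 + 0.31×0.33 + 0.33×0.3
  = 0.1116 + 0.1023 + 0.0990 = 0.3129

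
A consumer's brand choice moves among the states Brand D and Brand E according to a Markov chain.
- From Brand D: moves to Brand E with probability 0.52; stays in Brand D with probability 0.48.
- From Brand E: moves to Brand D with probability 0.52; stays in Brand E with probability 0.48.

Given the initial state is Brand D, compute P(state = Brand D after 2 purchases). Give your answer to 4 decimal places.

Sum over the intermediate state after 1 purchase:
P = P(Brand D→Brand D)·P(Brand D→Brand D) + P(Brand D→Brand E)·P(Brand E→Brand D)
  = 0.48×0.48 + 0.52×0.52
  = 0.2304 + 0.2704 = 0.5008

0.5008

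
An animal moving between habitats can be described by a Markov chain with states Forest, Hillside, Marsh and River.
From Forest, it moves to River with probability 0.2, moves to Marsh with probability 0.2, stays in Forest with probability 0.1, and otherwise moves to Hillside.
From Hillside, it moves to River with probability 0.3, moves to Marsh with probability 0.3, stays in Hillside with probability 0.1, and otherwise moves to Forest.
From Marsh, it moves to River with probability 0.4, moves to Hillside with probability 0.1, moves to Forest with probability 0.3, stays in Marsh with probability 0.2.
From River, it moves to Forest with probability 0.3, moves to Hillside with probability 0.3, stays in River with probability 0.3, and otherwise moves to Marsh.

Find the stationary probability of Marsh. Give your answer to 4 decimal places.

Let the stationary distribution be π with π = πP and π_1 + π_2 + π_3 + π_4 = 1.
π_1 = 0.1·π_1 + 0.3·π_2 + 0.3·π_3 + 0.3·π_4
π_2 = 0.5·π_1 + 0.1·π_2 + 0.1·π_3 + 0.3·π_4
π_3 = 0.2·π_1 + 0.3·π_2 + 0.2·π_3 + 0.1·π_4
Solving with the normalization constraint gives π = (0.2500, 0.2589, 0.1964, 0.2946).
So the stationary probability of Marsh is 0.1964.

0.1964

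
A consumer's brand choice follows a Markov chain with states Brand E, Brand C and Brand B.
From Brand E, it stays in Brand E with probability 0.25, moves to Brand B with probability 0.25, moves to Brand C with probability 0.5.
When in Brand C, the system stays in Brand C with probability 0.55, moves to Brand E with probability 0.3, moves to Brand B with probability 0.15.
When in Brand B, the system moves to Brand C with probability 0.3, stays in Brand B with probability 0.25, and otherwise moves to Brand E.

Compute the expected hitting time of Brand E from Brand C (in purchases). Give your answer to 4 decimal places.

3.0769

Let t(s) be the expected number of purchases to first reach Brand E from state s, with t(Brand E) = 0. Conditioning on the first purchase:
t(Brand C) = 1 + 0.55·t(Brand C) + 0.15·t(Brand B)
t(Brand B) = 1 + 0.3·t(Brand C) + 0.25·t(Brand B)
Solving: t(Brand C) = 3.0769, t(Brand B) = 2.5641.
Expected purchases from Brand C to Brand E: 3.0769.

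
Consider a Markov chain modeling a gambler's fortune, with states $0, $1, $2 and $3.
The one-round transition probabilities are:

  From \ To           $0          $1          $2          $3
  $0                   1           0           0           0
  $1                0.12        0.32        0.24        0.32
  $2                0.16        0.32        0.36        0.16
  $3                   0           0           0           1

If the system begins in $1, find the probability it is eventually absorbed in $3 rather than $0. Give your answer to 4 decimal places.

Let h(s) be the probability of absorption at $3 starting from transient state s. Then h($3) = 1 and h($0) = 0. By first-step analysis:
h($1) = 0.12·0 + 0.32·h($1) + 0.24·h($2) + 0.32·1
h($2) = 0.16·0 + 0.32·h($1) + 0.36·h($2) + 0.16·1
Solving: h($1) = 0.6786, h($2) = 0.5893.
Starting from $1, the probability is 0.6786.

0.6786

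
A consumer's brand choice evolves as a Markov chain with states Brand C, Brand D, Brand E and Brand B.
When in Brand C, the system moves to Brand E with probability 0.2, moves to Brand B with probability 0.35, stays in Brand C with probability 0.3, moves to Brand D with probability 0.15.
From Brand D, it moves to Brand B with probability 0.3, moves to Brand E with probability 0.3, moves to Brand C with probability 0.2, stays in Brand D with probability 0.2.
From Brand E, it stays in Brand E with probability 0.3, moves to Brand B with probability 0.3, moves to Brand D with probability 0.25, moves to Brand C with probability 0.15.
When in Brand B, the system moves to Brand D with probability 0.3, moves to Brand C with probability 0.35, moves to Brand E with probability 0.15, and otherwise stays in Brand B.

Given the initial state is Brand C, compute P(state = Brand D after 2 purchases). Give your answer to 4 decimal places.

0.2300

Propagate the distribution vector 2 purchases from Brand C.
After 0 purchases: (1.0000, 0.0000, 0.0000, 0.0000)
After 1 purchase: (0.3000, 0.1500, 0.2000, 0.3500)
After 2 purchases: (0.2725, 0.2300, 0.2175, 0.2800)
P(in Brand D after 2 purchases) = 0.2300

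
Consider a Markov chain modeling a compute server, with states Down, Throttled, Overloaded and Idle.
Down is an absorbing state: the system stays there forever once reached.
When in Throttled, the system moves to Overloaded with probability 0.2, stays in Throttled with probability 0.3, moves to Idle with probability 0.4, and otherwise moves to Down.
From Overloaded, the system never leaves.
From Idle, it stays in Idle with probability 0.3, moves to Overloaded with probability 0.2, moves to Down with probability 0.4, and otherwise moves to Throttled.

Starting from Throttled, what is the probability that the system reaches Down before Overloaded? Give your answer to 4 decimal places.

0.5111

Let h(s) be the probability of absorption at Down starting from transient state s. Then h(Down) = 1 and h(Overloaded) = 0. By first-step analysis:
h(Throttled) = 0.1·1 + 0.3·h(Throttled) + 0.2·0 + 0.4·h(Idle)
h(Idle) = 0.4·1 + 0.1·h(Throttled) + 0.2·0 + 0.3·h(Idle)
Solving: h(Throttled) = 0.5111, h(Idle) = 0.6444.
Starting from Throttled, the probability is 0.5111.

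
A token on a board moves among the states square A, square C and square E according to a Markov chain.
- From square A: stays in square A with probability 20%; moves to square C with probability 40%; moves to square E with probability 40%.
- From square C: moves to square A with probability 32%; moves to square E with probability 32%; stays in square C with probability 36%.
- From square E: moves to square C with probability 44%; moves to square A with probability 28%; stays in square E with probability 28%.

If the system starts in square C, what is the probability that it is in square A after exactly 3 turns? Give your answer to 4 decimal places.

0.2744

Propagate the distribution vector 3 turns from square C.
After 0 turns: (0.0000, 1.0000, 0.0000)
After 1 turn: (0.3200, 0.3600, 0.3200)
After 2 turns: (0.2688, 0.3984, 0.3328)
After 3 turns: (0.2744, 0.3974, 0.3282)
P(in square A after 3 turns) = 0.2744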